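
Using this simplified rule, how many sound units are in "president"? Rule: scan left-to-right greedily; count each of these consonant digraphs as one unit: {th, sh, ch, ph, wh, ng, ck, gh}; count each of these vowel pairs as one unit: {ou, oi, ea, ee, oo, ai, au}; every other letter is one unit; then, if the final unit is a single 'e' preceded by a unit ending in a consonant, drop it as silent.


Word: "president" (9 letters)
Left-to-right scan:
  (1) 'p' (letter)
  (2) 'r' (letter)
  (3) 'e' (letter)
  (4) 's' (letter)
  (5) 'i' (letter)
  (6) 'd' (letter)
  (7) 'e' (letter)
  (8) 'n' (letter)
  (9) 't' (letter)
Units from scan: 9
Sound units = 9 units


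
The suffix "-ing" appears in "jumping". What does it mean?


Suffix: -ing
Example: jumping (jump + -ing)
Meaning = present participle


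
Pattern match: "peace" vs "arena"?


Pattern of "peace": [0, 1, 2, 3, 1]
Pattern of "arena": [0, 1, 2, 3, 0]
Patterns do not match
Same pattern = No


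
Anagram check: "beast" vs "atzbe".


Word 1: "beast" → sorted: abest
Word 2: "atzbe" → sorted: abetz
Same letters? abest != abetz
Anagram = No


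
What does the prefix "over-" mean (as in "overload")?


Prefix: over-
Example: overload (over- + load)
Meaning = excessive


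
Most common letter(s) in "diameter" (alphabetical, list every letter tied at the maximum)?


Word: "diameter"
Letter counts:
  'a': 1
  'd': 1
  'e': 2
  'i': 1
  'm': 1
  'r': 1
  't': 1
Maximum count = 2
Most frequent = 'e' (2 times each)


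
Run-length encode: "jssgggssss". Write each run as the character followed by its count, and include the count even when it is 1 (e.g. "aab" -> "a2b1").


String: "jssgggssss"
Scanning for consecutive runs:
  'j' x 1
  's' x 2
  'g' x 3
  's' x 4
RLE = "j1s2g3s4"


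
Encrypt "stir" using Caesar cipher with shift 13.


Word: "stir"
Shift: 13
Each letter → (letter + shift) mod 26:
  's' (18) + 13 = 5 → 'f'
  't' (19) + 13 = 6 → 'g'
  'i' (8) + 13 = 21 → 'v'
  'r' (17) + 13 = 4 → 'e'
Result = "fgve"


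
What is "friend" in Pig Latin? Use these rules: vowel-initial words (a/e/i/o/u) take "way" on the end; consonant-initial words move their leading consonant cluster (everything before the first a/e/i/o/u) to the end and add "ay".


Word: "friend"
Starts with consonant(s) → move to end, add 'ay'
Consonant cluster: "fr"
Pig Latin = "iendfray"


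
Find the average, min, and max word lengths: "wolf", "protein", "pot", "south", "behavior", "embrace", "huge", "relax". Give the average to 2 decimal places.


Lengths: "wolf"=4, "protein"=7, "pot"=3, "south"=5, "behavior"=8, "embrace"=7, "huge"=4, "relax"=5
Sum = 43, Count = 8
Average = 43/8 = 5.38
= avg=5.38, min=3, max=8


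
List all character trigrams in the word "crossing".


Word: "crossing" (length 8)
Number of trigrams = 8 - 3 + 1 = 6
  Position 0: "cro"
  Position 1: "ros"
  Position 2: "oss"
  Position 3: "ssi"
  Position 4: "sin"
  Position 5: "ing"
Trigrams = "cro", "ros", "oss", "ssi", "sin", "ing"


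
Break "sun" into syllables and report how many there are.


Word: "sun"
Syllable breakdown: sun
Counting: 1 part
= 1 syllable


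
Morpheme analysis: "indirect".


Word: "indirect"
Morphemes: in- / direct
Each morpheme carries meaning
= 2 morphemes


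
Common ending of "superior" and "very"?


Word 1: "superior"
Word 2: "very"
Comparing from end:
  Pos -1: 'r' != 'y' (stop)
LCS = "" (length 0)


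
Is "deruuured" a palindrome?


Word: "deruuured"
Reversed: "deruuured"
Forward == Backward? deruuured == deruuured
Palindrome = Yes


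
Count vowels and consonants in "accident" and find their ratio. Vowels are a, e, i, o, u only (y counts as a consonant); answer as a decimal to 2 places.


Word: "accident"
Vowels (a,e,i,o,u): 3
Consonants: 5
Ratio = 3/5
= 0.60


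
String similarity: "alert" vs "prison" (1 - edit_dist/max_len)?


Word 1: "alert" (length 5)
Word 2: "prison" (length 6)
One optimal edit sequence:
  1. insert 'p'  (+1)
  2. substitute 'a' -> 'r'  (+1)
  3. substitute 'l' -> 'i'  (+1)
  4. substitute 'e' -> 's'  (+1)
  5. substitute 'r' -> 'o'  (+1)
  6. substitute 't' -> 'n'  (+1)
Edit distance = 6
Max length = max(5, 6) = 6
Similarity = 1 - 6/6
= 0.0000


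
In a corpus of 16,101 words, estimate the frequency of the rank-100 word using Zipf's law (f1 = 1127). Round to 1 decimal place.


Zipf's law: f(r) = f(1) / r
f(1) = 1127
f(100) = 1127 / 100
= 11.3 occurrences


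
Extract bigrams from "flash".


Word: "flash" (length 5)
Number of bigrams = 5 - 2 + 1 = 4
  Position 0: "fl"
  Position 1: "la"
  Position 2: "as"
  Position 3: "sh"
Bigrams = "fl", "la", "as", "sh"


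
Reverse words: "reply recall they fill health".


Original: "reply recall they fill health"
Words (1..n): reply | recall | they | fill | health
Reversed (n..1): health | fill | they | recall | reply
Result = "health fill they recall reply"


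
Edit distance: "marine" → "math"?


Word 1: "marine" (length 6)
Word 2: "math" (length 4)
One optimal edit sequence (insert/delete/substitute each cost 1):
  1. keep 'm'
  2. keep 'a'
  3. delete 'r'  (+1)
  4. delete 'i'  (+1)
  5. substitute 'n' -> 't'  (+1)
  6. substitute 'e' -> 'h'  (+1)
Total edit operations: 4
Edit distance = 4


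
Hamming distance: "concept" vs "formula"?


Comparing character by character (same length = 7):
  Pos 0: 'c' vs 'f' !=
  Pos 1: 'o' vs 'o' =
  Pos 2: 'n' vs 'r' !=
  Pos 3: 'c' vs 'm' !=
  Pos 4: 'e' vs 'u' !=
  Pos 5: 'p' vs 'l' !=
  Pos 6: 't' vs 'a' !=
Hamming distance = 6


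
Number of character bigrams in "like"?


Word: "like" (length 4)
Number of 2-grams = length - 2 + 1 = 4 - 2 + 1
= 3


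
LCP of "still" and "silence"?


Word 1: "still"
Word 2: "silence"
Comparing from start:
  Pos 0: 's' == 's'
  Pos 1: 't' != 'i' (stop)
LCP = "s" (length 1)


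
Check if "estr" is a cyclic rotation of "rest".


Word: "rest", Candidate: "estr"
Method: check if candidate is substring of word+word
"restrest" contains "estr"? Yes
Is rotation = Yes


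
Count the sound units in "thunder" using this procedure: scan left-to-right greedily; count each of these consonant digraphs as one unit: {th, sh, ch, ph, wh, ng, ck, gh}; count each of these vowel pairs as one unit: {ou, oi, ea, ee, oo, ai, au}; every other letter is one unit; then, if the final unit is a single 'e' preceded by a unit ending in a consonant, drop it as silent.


Word: "thunder" (7 letters)
Left-to-right scan:
  1. 'th' (digraph)
  2. 'u' (letter)
  3. 'n' (letter)
  4. 'd' (letter)
  5. 'e' (letter)
  6. 'r' (letter)
Units from scan: 6
Sound units = 6 units


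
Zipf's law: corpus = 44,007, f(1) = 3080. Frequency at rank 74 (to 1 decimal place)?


Zipf's law: f(r) = f(1) / r
f(1) = 3080
f(74) = 3080 / 74
= 41.6 occurrences


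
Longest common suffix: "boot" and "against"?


Word 1: "boot"
Word 2: "against"
Comparing from end:
  Pos -1: 't' == 't'
  Pos -2: 'o' != 's' (stop)
LCS = "t" (length 1)


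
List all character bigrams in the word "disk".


Word: "disk" (length 4)
Number of bigrams = 4 - 2 + 1 = 3
  Position 0: "di"
  Position 1: "is"
  Position 2: "sk"
Bigrams = "di", "is", "sk"


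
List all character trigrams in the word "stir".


Word: "stir" (length 4)
Number of trigrams = 4 - 3 + 1 = 2
  Position 0: "sti"
  Position 1: "tir"
Trigrams = "sti", "tir"


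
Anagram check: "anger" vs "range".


Word 1: "anger" → sorted: aegnr
Word 2: "range" → sorted: aegnr
Same letters? aegnr == aegnr
Anagram = Yes


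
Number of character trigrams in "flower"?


Word: "flower" (length 6)
Number of 3-grams = length - 3 + 1 = 6 - 3 + 1
= 4


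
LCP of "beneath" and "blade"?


Word 1: "beneath"
Word 2: "blade"
Comparing from start:
  Pos 0: 'b' == 'b'
  Pos 1: 'e' != 'l' (stop)
LCP = "b" (length 1)


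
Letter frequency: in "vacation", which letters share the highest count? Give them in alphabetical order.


Word: "vacation"
Letter counts:
  'a': 2
  'c': 1
  'i': 1
  'n': 1
  'o': 1
  't': 1
  'v': 1
Maximum count = 2
Most frequent = 'a' (2 times each)


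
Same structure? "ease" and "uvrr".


Pattern of "ease": [0, 1, 2, 0]
Pattern of "uvrr": [0, 1, 2, 2]
Patterns do not match
Same pattern = No


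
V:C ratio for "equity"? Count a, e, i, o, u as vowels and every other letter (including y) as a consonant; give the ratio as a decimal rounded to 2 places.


Word: "equity"
Vowels (a,e,i,o,u): 3
Consonants: 3
Ratio = 3/3
= 1.00


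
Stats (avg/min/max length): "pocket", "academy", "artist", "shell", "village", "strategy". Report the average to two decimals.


Lengths: "pocket"=6, "academy"=7, "artist"=6, "shell"=5, "village"=7, "strategy"=8
Sum = 39, Count = 6
Average = 39/6 = 6.50
= avg=6.50, min=5, max=8


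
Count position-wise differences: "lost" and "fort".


Comparing character by character (same length = 4):
  Pos 0: 'l' vs 'f' !=
  Pos 1: 'o' vs 'o' =
  Pos 2: 's' vs 'r' !=
  Pos 3: 't' vs 't' =
Hamming distance = 2


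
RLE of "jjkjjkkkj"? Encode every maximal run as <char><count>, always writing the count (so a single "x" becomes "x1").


String: "jjkjjkkkj"
Scanning for consecutive runs:
  'j' x 2
  'k' x 1
  'j' x 2
  'k' x 3
  'j' x 1
RLE = "j2k1j2k3j1"


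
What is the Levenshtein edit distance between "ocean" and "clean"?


Word 1: "ocean" (length 5)
Word 2: "clean" (length 5)
One optimal edit sequence (insert/delete/substitute each cost 1):
  1. substitute 'o' -> 'c'  (+1)
  2. substitute 'c' -> 'l'  (+1)
  3. keep 'e'
  4. keep 'a'
  5. keep 'n'
Total edit operations: 2
Edit distance = 2


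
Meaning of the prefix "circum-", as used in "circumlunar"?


Prefix: circum-
Example: circumlunar = circum- + lunar
Meaning = around


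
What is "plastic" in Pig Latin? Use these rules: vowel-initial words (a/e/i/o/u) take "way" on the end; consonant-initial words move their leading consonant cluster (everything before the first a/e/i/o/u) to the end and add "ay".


Word: "plastic"
Starts with consonant(s) → move to end, add 'ay'
Consonant cluster: "pl"
Pig Latin = "asticplay"


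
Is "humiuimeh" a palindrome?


Word: "humiuimeh"
Reversed: "hemiuimuh"
Forward == Backward? humiuimeh != hemiuimuh
Palindrome = No


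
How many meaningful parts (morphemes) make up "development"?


Word: "development"
Morphemes: develop | -ment
Each morpheme carries meaning
= 2 morphemes


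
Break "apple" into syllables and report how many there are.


Word: "apple"
Syllable breakdown: ap-ple
Counting: 2 parts
= 2 syllables


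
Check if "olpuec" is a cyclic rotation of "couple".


Word: "couple", Candidate: "olpuec"
Method: check if candidate is substring of word+word
"couplecouple" contains "olpuec"? No
Is rotation = No


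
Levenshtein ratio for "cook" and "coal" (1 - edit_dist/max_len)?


Word 1: "cook" (length 4)
Word 2: "coal" (length 4)
One optimal edit sequence:
  1. keep 'c'
  2. keep 'o'
  3. substitute 'o' -> 'a'  (+1)
  4. substitute 'k' -> 'l'  (+1)
Edit distance = 2
Max length = max(4, 4) = 4
Similarity = 1 - 2/4
= 0.5000


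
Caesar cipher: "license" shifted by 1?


Word: "license"
Shift: 1
Each letter → (letter + shift) mod 26:
  'l' (11) + 1 = 12 → 'm'
  'i' (8) + 1 = 9 → 'j'
  'c' (2) + 1 = 3 → 'd'
  'e' (4) + 1 = 5 → 'f'
  'n' (13) + 1 = 14 → 'o'
  's' (18) + 1 = 19 → 't'
  'e' (4) + 1 = 5 → 'f'
Result = "mjdfotf"


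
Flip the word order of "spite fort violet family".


Original: "spite fort violet family"
Words (1..n): spite | fort | violet | family
Reversed (n..1): family | violet | fort | spite
Result = "family violet fort spite"


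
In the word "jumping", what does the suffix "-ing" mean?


Suffix: -ing
As in: jumping -> jump + -ing
Meaning = present participle


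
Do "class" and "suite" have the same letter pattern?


Pattern of "class": [0, 1, 2, 3, 3]
Pattern of "suite": [0, 1, 2, 3, 4]
Patterns do not match
Same pattern = No


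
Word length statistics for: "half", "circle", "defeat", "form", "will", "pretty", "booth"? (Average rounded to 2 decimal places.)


Lengths: "half"=4, "circle"=6, "defeat"=6, "form"=4, "will"=4, "pretty"=6, "booth"=5
Sum = 35, Count = 7
Average = 35/7 = 5.00
= avg=5.00, min=4, max=6


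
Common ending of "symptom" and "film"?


Word 1: "symptom"
Word 2: "film"
Comparing from end:
  Pos -1: 'm' == 'm'
  Pos -2: 'o' != 'l' (stop)
LCS = "m" (length 1)


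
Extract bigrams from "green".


Word: "green" (length 5)
Number of bigrams = 5 - 2 + 1 = 4
  Position 0: "gr"
  Position 1: "re"
  Position 2: "ee"
  Position 3: "en"
Bigrams = "gr", "re", "ee", "en"


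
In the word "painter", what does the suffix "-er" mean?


Suffix: -er
Example: painter = paint + -er
Meaning = one who / more


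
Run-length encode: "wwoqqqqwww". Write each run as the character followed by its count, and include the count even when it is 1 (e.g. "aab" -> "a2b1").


String: "wwoqqqqwww"
Scanning for consecutive runs:
  'w' x 2
  'o' x 1
  'q' x 4
  'w' x 3
RLE = "w2o1q4w3"


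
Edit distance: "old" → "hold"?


Word 1: "old" (length 3)
Word 2: "hold" (length 4)
One optimal edit sequence (insert/delete/substitute each cost 1):
  1. insert 'h'  (+1)
  2. keep 'o'
  3. keep 'l'
  4. keep 'd'
Total edit operations: 1
Edit distance = 1


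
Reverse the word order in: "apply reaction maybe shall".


Original: "apply reaction maybe shall"
Words (1..n): apply | reaction | maybe | shall
Reversed (n..1): shall | maybe | reaction | apply
Result = "shall maybe reaction apply"


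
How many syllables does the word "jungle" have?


Word: "jungle"
Syllable breakdown: jun / gle
Counting: 2 parts
= 2 syllables


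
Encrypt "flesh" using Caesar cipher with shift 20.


Word: "flesh"
Shift: 20
Each letter → (letter + shift) mod 26:
  'f' (5) + 20 = 25 → 'z'
  'l' (11) + 20 = 5 → 'f'
  'e' (4) + 20 = 24 → 'y'
  's' (18) + 20 = 12 → 'm'
  'h' (7) + 20 = 1 → 'b'
Result = "zfymb"


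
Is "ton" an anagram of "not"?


Word 1: "not" → sorted: not
Word 2: "ton" → sorted: not
Same letters? not == not
Anagram = Yes


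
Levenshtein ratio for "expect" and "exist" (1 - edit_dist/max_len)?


Word 1: "expect" (length 6)
Word 2: "exist" (length 5)
One optimal edit sequence:
  1. keep 'e'
  2. keep 'x'
  3. delete 'p'  (+1)
  4. substitute 'e' -> 'i'  (+1)
  5. substitute 'c' -> 's'  (+1)
  6. keep 't'
Edit distance = 3
Max length = max(6, 5) = 6
Similarity = 1 - 3/6
= 0.5000


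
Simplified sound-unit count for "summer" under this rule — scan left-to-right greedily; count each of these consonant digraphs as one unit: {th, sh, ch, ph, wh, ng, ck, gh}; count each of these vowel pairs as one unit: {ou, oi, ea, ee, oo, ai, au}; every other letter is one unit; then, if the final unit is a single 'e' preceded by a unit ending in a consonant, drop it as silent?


Word: "summer" (6 letters)
Left-to-right scan:
  1. 's' (letter)
  2. 'u' (letter)
  3. 'm' (letter)
  4. 'm' (letter)
  5. 'e' (letter)
  6. 'r' (letter)
Units from scan: 6
Sound units = 6 units


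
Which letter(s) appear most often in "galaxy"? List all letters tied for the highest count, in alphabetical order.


Word: "galaxy"
Letter counts:
  'a': 2
  'g': 1
  'l': 1
  'x': 1
  'y': 1
Maximum count = 2
Most frequent = 'a' (2 times each)


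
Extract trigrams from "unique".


Word: "unique" (length 6)
Number of trigrams = 6 - 3 + 1 = 4
  Position 0: "uni"
  Position 1: "niq"
  Position 2: "iqu"
  Position 3: "que"
Trigrams = "uni", "niq", "iqu", "que"


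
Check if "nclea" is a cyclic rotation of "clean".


Word: "clean", Candidate: "nclea"
Method: check if candidate is substring of word+word
"cleanclean" contains "nclea"? Yes
Is rotation = Yes


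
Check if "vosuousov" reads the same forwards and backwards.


Word: "vosuousov"
Reversed: "vosuousov"
Forward == Backward? vosuousov == vosuousov
Palindrome = Yes


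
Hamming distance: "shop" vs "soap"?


Comparing character by character (same length = 4):
  Pos 0: 's' vs 's' =
  Pos 1: 'h' vs 'o' !=
  Pos 2: 'o' vs 'a' !=
  Pos 3: 'p' vs 'p' =
Hamming distance = 2


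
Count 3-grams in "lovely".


Word: "lovely" (length 6)
Number of 3-grams = length - 3 + 1 = 6 - 3 + 1
= 4


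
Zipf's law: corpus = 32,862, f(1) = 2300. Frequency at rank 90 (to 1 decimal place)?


Zipf's law: f(r) = f(1) / r
f(1) = 2300
f(90) = 2300 / 90
= 25.6 occurrences


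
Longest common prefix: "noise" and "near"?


Word 1: "noise"
Word 2: "near"
Comparing from start:
  Pos 0: 'n' == 'n'
  Pos 1: 'o' != 'e' (stop)
LCP = "n" (length 1)


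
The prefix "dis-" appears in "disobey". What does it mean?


Prefix: dis-
Example: disobey = dis- + obey
Meaning = not / opposite


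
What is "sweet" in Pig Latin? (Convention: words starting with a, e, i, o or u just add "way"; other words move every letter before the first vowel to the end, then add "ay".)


Word: "sweet"
Starts with consonant(s) → move to end, add 'ay'
Consonant cluster: "sw"
Pig Latin = "eetsway"


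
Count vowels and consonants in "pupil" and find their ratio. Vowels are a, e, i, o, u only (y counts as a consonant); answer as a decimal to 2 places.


Word: "pupil"
Vowels (a,e,i,o,u): 2
Consonants: 3
Ratio = 2/3
= 0.67


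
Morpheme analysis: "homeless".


Word: "homeless"
Morphemes: home / -less
Each morpheme carries meaning
= 2 morphemes


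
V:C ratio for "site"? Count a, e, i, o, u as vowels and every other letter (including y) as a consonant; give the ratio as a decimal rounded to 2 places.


Word: "site"
Vowels (a,e,i,o,u): 2
Consonants: 2
Ratio = 2/2
= 1.00


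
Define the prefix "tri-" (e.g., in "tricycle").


Prefix: tri-
Example: tricycle = tri- + cycle
Meaning = three


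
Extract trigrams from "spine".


Word: "spine" (length 5)
Number of trigrams = 5 - 3 + 1 = 3
  Position 0: "spi"
  Position 1: "pin"
  Position 2: "ine"
Trigrams = "spi", "pin", "ine"


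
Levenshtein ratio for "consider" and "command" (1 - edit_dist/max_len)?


Word 1: "consider" (length 8)
Word 2: "command" (length 7)
One optimal edit sequence:
  1. keep 'c'
  2. keep 'o'
  3. delete 'n'  (+1)
  4. substitute 's' -> 'm'  (+1)
  5. substitute 'i' -> 'm'  (+1)
  6. substitute 'd' -> 'a'  (+1)
  7. substitute 'e' -> 'n'  (+1)
  8. substitute 'r' -> 'd'  (+1)
Edit distance = 6
Max length = max(8, 7) = 8
Similarity = 1 - 6/8
= 0.2500


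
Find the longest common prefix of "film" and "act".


Word 1: "film"
Word 2: "act"
Comparing from start:
  Pos 0: 'f' != 'a' (stop)
LCP = "" (length 0)


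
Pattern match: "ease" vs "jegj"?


Pattern of "ease": [0, 1, 2, 0]
Pattern of "jegj": [0, 1, 2, 0]
Patterns match
Same pattern = Yes


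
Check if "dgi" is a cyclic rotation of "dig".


Word: "dig", Candidate: "dgi"
Method: check if candidate is substring of word+word
"digdig" contains "dgi"? No
Is rotation = No


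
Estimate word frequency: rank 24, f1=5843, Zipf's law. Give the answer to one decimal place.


Zipf's law: f(r) = f(1) / r
f(1) = 5843
f(24) = 5843 / 24
= 243.5 occurrences


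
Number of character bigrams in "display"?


Word: "display" (length 7)
Number of 2-grams = length - 2 + 1 = 7 - 2 + 1
= 6


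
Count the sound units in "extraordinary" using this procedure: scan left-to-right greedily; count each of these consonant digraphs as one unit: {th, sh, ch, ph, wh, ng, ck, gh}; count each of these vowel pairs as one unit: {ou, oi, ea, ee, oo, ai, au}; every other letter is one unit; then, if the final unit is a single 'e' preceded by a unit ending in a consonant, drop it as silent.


Word: "extraordinary" (13 letters)
Left-to-right scan:
  [1] 'e' (letter)
  [2] 'x' (letter)
  [3] 't' (letter)
  [4] 'r' (letter)
  [5] 'a' (letter)
  [6] 'o' (letter)
  [7] 'r' (letter)
  [8] 'd' (letter)
  [9] 'i' (letter)
  [10] 'n' (letter)
  [11] 'a' (letter)
  [12] 'r' (letter)
  [13] 'y' (letter)
Units from scan: 13
Sound units = 13 units


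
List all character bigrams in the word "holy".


Word: "holy" (length 4)
Number of bigrams = 4 - 2 + 1 = 3
  Position 0: "ho"
  Position 1: "ol"
  Position 2: "ly"
Bigrams = "ho", "ol", "ly"


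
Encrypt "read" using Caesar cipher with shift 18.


Word: "read"
Shift: 18
Each letter → (letter + shift) mod 26:
  'r' (17) + 18 = 9 → 'j'
  'e' (4) + 18 = 22 → 'w'
  'a' (0) + 18 = 18 → 's'
  'd' (3) + 18 = 21 → 'v'
Result = "jwsv"


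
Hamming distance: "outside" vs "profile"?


Comparing character by character (same length = 7):
  Pos 0: 'o' vs 'p' !=
  Pos 1: 'u' vs 'r' !=
  Pos 2: 't' vs 'o' !=
  Pos 3: 's' vs 'f' !=
  Pos 4: 'i' vs 'i' =
  Pos 5: 'd' vs 'l' !=
  Pos 6: 'e' vs 'e' =
Hamming distance = 5


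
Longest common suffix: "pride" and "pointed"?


Word 1: "pride"
Word 2: "pointed"
Comparing from end:
  Pos -1: 'e' != 'd' (stop)
LCS = "" (length 0)


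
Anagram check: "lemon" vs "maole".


Word 1: "lemon" → sorted: elmno
Word 2: "maole" → sorted: aelmo
Same letters? elmno != aelmo
Anagram = No


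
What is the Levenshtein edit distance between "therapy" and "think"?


Word 1: "therapy" (length 7)
Word 2: "think" (length 5)
One optimal edit sequence (insert/delete/substitute each cost 1):
  1. keep 't'
  2. keep 'h'
  3. delete 'e'  (+1)
  4. delete 'r'  (+1)
  5. substitute 'a' -> 'i'  (+1)
  6. substitute 'p' -> 'n'  (+1)
  7. substitute 'y' -> 'k'  (+1)
Total edit operations: 5
Edit distance = 5


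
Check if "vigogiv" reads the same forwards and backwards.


Word: "vigogiv"
Reversed: "vigogiv"
Forward == Backward? vigogiv == vigogiv
Palindrome = Yes


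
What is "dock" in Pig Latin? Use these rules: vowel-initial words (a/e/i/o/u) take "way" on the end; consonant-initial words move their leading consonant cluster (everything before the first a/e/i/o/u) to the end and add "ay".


Word: "dock"
Starts with consonant(s) → move to end, add 'ay'
Consonant cluster: "d"
Pig Latin = "ockday"


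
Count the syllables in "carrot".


Word: "carrot"
Syllable breakdown: car | rot
Counting: 2 parts
= 2 syllables


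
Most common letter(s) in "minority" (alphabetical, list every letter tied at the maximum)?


Word: "minority"
Letter counts:
  'i': 2
  'm': 1
  'n': 1
  'o': 1
  'r': 1
  't': 1
  'y': 1
Maximum count = 2
Most frequent = 'i' (2 times each)


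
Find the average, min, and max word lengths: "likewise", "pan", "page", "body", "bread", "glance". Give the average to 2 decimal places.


Lengths: "likewise"=8, "pan"=3, "page"=4, "body"=4, "bread"=5, "glance"=6
Sum = 30, Count = 6
Average = 30/6 = 5.00
= avg=5.00, min=3, max=8


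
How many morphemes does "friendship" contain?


Word: "friendship"
Morphemes: friend / -ship
Each morpheme carries meaning
= 2 morphemes


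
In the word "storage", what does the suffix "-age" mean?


Suffix: -age
Example: storage (store + -age, with a spelling change)
Meaning = result / collection


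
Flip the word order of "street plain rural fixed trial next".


Original: "street plain rural fixed trial next"
Words (1..n): street | plain | rural | fixed | trial | next
Reversed (n..1): next | trial | fixed | rural | plain | street
Result = "next trial fixed rural plain street"


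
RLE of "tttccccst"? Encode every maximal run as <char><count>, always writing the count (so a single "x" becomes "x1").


String: "tttccccst"
Scanning for consecutive runs:
  't' x 3
  'c' x 4
  's' x 1
  't' x 1
RLE = "t3c4s1t1"


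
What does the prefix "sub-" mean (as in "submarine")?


Prefix: sub-
Example: submarine (sub- + marine)
Meaning = under / below


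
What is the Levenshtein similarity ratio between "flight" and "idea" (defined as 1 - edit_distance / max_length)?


Word 1: "flight" (length 6)
Word 2: "idea" (length 4)
One optimal edit sequence:
  1. delete 'f'  (+1)
  2. delete 'l'  (+1)
  3. keep 'i'
  4. substitute 'g' -> 'd'  (+1)
  5. substitute 'h' -> 'e'  (+1)
  6. substitute 't' -> 'a'  (+1)
Edit distance = 5
Max length = max(6, 4) = 6
Similarity = 1 - 5/6
= 0.1667


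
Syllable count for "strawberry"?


Word: "strawberry"
Syllable breakdown: straw-ber-ry
Counting: 3 parts
= 3 syllables


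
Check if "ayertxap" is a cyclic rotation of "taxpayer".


Word: "taxpayer", Candidate: "ayertxap"
Method: check if candidate is substring of word+word
"taxpayertaxpayer" contains "ayertxap"? No
Is rotation = No


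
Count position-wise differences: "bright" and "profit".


Comparing character by character (same length = 6):
  Pos 0: 'b' vs 'p' !=
  Pos 1: 'r' vs 'r' =
  Pos 2: 'i' vs 'o' !=
  Pos 3: 'g' vs 'f' !=
  Pos 4: 'h' vs 'i' !=
  Pos 5: 't' vs 't' =
Hamming distance = 4


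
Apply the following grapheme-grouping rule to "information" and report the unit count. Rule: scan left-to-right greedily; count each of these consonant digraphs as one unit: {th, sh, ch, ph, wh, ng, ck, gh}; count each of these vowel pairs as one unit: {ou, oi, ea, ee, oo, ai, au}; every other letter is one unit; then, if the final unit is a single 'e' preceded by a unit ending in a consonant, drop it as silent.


Word: "information" (11 letters)
Left-to-right scan:
  1. 'i' (letter)
  2. 'n' (letter)
  3. 'f' (letter)
  4. 'o' (letter)
  5. 'r' (letter)
  6. 'm' (letter)
  7. 'a' (letter)
  8. 't' (letter)
  9. 'i' (letter)
  10. 'o' (letter)
  11. 'n' (letter)
Units from scan: 11
Sound units = 11 units


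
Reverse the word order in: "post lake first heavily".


Original: "post lake first heavily"
Words (1..n): post | lake | first | heavily
Reversed (n..1): heavily | first | lake | post
Result = "heavily first lake post"


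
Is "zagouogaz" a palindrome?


Word: "zagouogaz"
Reversed: "zagouogaz"
Forward == Backward? zagouogaz == zagouogaz
Palindrome = Yes


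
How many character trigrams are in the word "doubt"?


Word: "doubt" (length 5)
Number of 3-grams = length - 3 + 1 = 5 - 3 + 1
= 3


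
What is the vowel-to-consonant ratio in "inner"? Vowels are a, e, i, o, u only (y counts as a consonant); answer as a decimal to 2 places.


Word: "inner"
Vowels (a,e,i,o,u): 2
Consonants: 3
Ratio = 2/3
= 0.67


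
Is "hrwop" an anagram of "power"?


Word 1: "power" → sorted: eoprw
Word 2: "hrwop" → sorted: hoprw
Same letters? eoprw != hoprw
Anagram = No


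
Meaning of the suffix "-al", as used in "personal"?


Suffix: -al
Example: personal = person + -al
Meaning = relating to


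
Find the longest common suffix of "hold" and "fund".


Word 1: "hold"
Word 2: "fund"
Comparing from end:
  Pos -1: 'd' == 'd'
  Pos -2: 'l' != 'n' (stop)
LCS = "d" (length 1)


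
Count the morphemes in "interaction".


Word: "interaction"
Morphemes: inter- / act / -ion
Each morpheme carries meaning
= 3 morphemes


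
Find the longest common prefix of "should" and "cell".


Word 1: "should"
Word 2: "cell"
Comparing from start:
  Pos 0: 's' != 'c' (stop)
LCP = "" (length 0)


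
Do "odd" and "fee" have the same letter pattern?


Pattern of "odd": [0, 1, 1]
Pattern of "fee": [0, 1, 1]
Patterns match
Same pattern = Yes


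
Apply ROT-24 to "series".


Word: "series"
Shift: 24
Each letter → (letter + shift) mod 26:
  's' (18) + 24 = 16 → 'q'
  'e' (4) + 24 = 2 → 'c'
  'r' (17) + 24 = 15 → 'p'
  'i' (8) + 24 = 6 → 'g'
  'e' (4) + 24 = 2 → 'c'
  's' (18) + 24 = 16 → 'q'
Result = "qcpgcq"


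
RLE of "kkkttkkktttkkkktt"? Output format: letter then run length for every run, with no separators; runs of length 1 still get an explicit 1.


String: "kkkttkkktttkkkktt"
Scanning for consecutive runs:
  'k' x 3
  't' x 2
  'k' x 3
  't' x 3
  'k' x 4
  't' x 2
RLE = "k3t2k3t3k4t2"


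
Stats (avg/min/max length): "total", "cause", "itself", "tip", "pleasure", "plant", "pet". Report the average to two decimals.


Lengths: "total"=5, "cause"=5, "itself"=6, "tip"=3, "pleasure"=8, "plant"=5, "pet"=3
Sum = 35, Count = 7
Average = 35/7 = 5.00
= avg=5.00, min=3, max=8


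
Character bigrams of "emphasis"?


Word: "emphasis" (length 8)
Number of bigrams = 8 - 2 + 1 = 7
  Position 0: "em"
  Position 1: "mp"
  Position 2: "ph"
  Position 3: "ha"
  Position 4: "as"
  Position 5: "si"
  Position 6: "is"
Bigrams = "em", "mp", "ph", "ha", "as", "si", "is"


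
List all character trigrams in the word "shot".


Word: "shot" (length 4)
Number of trigrams = 4 - 3 + 1 = 2
  Position 0: "sho"
  Position 1: "hot"
Trigrams = "sho", "hot"


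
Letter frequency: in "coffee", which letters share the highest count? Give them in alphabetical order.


Word: "coffee"
Letter counts:
  'c': 1
  'e': 2
  'f': 2
  'o': 1
Maximum count = 2
Most frequent = 'e', 'f' (2 times each)


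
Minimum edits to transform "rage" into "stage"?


Word 1: "rage" (length 4)
Word 2: "stage" (length 5)
One optimal edit sequence (insert/delete/substitute each cost 1):
  1. insert 's'  (+1)
  2. substitute 'r' -> 't'  (+1)
  3. keep 'a'
  4. keep 'g'
  5. keep 'e'
Total edit operations: 2
Edit distance = 2


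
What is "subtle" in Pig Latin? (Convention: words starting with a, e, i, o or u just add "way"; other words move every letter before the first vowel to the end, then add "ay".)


Word: "subtle"
Starts with consonant(s) → move to end, add 'ay'
Consonant cluster: "s"
Pig Latin = "ubtlesay"


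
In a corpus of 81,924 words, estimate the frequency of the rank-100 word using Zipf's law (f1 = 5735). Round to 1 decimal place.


Zipf's law: f(r) = f(1) / r
f(1) = 5735
f(100) = 5735 / 100
= 57.4 occurrences


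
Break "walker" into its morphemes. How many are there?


Word: "walker"
Morphemes: walk + -er
Each morpheme carries meaning
= 2 morphemes


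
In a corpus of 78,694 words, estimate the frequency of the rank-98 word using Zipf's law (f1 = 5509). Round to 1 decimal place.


Zipf's law: f(r) = f(1) / r
f(1) = 5509
f(98) = 5509 / 98
= 56.2 occurrences


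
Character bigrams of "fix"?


Word: "fix" (length 3)
Number of bigrams = 3 - 2 + 1 = 2
  Position 0: "fi"
  Position 1: "ix"
Bigrams = "fi", "ix"


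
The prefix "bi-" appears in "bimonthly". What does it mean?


Prefix: bi-
Example: bimonthly = bi- + monthly
Meaning = two


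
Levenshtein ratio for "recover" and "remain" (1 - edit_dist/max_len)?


Word 1: "recover" (length 7)
Word 2: "remain" (length 6)
One optimal edit sequence:
  1. keep 'r'
  2. keep 'e'
  3. delete 'c'  (+1)
  4. substitute 'o' -> 'm'  (+1)
  5. substitute 'v' -> 'a'  (+1)
  6. substitute 'e' -> 'i'  (+1)
  7. substitute 'r' -> 'n'  (+1)
Edit distance = 5
Max length = max(7, 6) = 7
Similarity = 1 - 5/7
= 0.2857


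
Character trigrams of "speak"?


Word: "speak" (length 5)
Number of trigrams = 5 - 3 + 1 = 3
  Position 0: "spe"
  Position 1: "pea"
  Position 2: "eak"
Trigrams = "spe", "pea", "eak"


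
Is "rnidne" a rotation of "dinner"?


Word: "dinner", Candidate: "rnidne"
Method: check if candidate is substring of word+word
"dinnerdinner" contains "rnidne"? No
Is rotation = No


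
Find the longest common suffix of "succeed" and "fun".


Word 1: "succeed"
Word 2: "fun"
Comparing from end:
  Pos -1: 'd' != 'n' (stop)
LCS = "" (length 0)


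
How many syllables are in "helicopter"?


Word: "helicopter"
Syllable breakdown: hel · i · cop · ter
Counting: 4 parts
= 4 syllables


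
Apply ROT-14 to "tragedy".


Word: "tragedy"
Shift: 14
Each letter → (letter + shift) mod 26:
  't' (19) + 14 = 7 → 'h'
  'r' (17) + 14 = 5 → 'f'
  'a' (0) + 14 = 14 → 'o'
  'g' (6) + 14 = 20 → 'u'
  'e' (4) + 14 = 18 → 's'
  'd' (3) + 14 = 17 → 'r'
  'y' (24) + 14 = 12 → 'm'
Result = "hfousrm"


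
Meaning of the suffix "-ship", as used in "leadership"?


Suffix: -ship
Example: leadership = leader + -ship
Meaning = state / position


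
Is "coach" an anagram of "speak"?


Word 1: "speak" → sorted: aekps
Word 2: "coach" → sorted: accho
Same letters? aekps != accho
Anagram = No


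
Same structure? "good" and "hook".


Pattern of "good": [0, 1, 1, 2]
Pattern of "hook": [0, 1, 1, 2]
Patterns match
Same pattern = Yes


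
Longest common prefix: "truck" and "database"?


Word 1: "truck"
Word 2: "database"
Comparing from start:
  Pos 0: 't' != 'd' (stop)
LCP = "" (length 0)


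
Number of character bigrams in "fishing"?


Word: "fishing" (length 7)
Number of 2-grams = length - 2 + 1 = 7 - 2 + 1
= 6


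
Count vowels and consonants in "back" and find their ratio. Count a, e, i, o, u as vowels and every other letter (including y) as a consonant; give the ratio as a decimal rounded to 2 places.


Word: "back"
Vowels (a,e,i,o,u): 1
Consonants: 3
Ratio = 1/3
= 0.33


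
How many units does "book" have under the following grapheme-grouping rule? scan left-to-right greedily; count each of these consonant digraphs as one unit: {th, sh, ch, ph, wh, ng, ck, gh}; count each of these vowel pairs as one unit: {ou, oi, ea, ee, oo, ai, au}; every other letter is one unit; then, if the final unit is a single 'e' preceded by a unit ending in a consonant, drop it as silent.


Word: "book" (4 letters)
Left-to-right scan:
  [1] 'b' (letter)
  [2] 'oo' (vowel-pair)
  [3] 'k' (letter)
Units from scan: 3
Sound units = 3 units


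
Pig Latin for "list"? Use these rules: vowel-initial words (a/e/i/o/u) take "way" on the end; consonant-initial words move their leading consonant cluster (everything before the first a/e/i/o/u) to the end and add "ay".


Word: "list"
Starts with consonant(s) → move to end, add 'ay'
Consonant cluster: "l"
Pig Latin = "istlay"


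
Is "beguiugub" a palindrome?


Word: "beguiugub"
Reversed: "buguiugeb"
Forward == Backward? beguiugub != buguiugeb
Palindrome = No


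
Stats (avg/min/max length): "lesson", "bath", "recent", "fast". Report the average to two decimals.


Lengths: "lesson"=6, "bath"=4, "recent"=6, "fast"=4
Sum = 20, Count = 4
Average = 20/4 = 5.00
= avg=5.00, min=4, max=6


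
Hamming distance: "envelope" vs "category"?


Comparing character by character (same length = 8):
  Pos 0: 'e' vs 'c' !=
  Pos 1: 'n' vs 'a' !=
  Pos 2: 'v' vs 't' !=
  Pos 3: 'e' vs 'e' =
  Pos 4: 'l' vs 'g' !=
  Pos 5: 'o' vs 'o' =
  Pos 6: 'p' vs 'r' !=
  Pos 7: 'e' vs 'y' !=
Hamming distance = 6


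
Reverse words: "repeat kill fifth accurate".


Original: "repeat kill fifth accurate"
Words (1..n): repeat | kill | fifth | accurate
Reversed (n..1): accurate | fifth | kill | repeat
Result = "accurate fifth kill repeat"


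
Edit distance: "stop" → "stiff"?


Word 1: "stop" (length 4)
Word 2: "stiff" (length 5)
One optimal edit sequence (insert/delete/substitute each cost 1):
  1. keep 's'
  2. keep 't'
  3. insert 'i'  (+1)
  4. substitute 'o' -> 'f'  (+1)
  5. substitute 'p' -> 'f'  (+1)
Total edit operations: 3
Edit distance = 3


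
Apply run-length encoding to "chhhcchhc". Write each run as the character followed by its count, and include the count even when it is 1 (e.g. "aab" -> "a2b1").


String: "chhhcchhc"
Scanning for consecutive runs:
  'c' x 1
  'h' x 3
  'c' x 2
  'h' x 2
  'c' x 1
RLE = "c1h3c2h2c1"


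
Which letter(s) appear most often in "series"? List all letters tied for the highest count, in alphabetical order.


Word: "series"
Letter counts:
  'e': 2
  'i': 1
  'r': 1
  's': 2
Maximum count = 2
Most frequent = 'e', 's' (2 times each)


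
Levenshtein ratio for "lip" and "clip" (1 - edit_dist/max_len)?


Word 1: "lip" (length 3)
Word 2: "clip" (length 4)
One optimal edit sequence:
  1. insert 'c'  (+1)
  2. keep 'l'
  3. keep 'i'
  4. keep 'p'
Edit distance = 1
Max length = max(3, 4) = 4
Similarity = 1 - 1/4
= 0.7500


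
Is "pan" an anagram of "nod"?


Word 1: "nod" → sorted: dno
Word 2: "pan" → sorted: anp
Same letters? dno != anp
Anagram = No


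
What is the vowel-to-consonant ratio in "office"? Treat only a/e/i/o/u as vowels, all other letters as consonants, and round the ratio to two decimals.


Word: "office"
Vowels (a,e,i,o,u): 3
Consonants: 3
Ratio = 3/3
= 1.00


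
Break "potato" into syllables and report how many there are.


Word: "potato"
Syllable breakdown: po | ta | to
Counting: 3 parts
= 3 syllables


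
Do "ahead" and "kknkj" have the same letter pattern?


Pattern of "ahead": [0, 1, 2, 0, 3]
Pattern of "kknkj": [0, 0, 1, 0, 2]
Patterns do not match
Same pattern = No


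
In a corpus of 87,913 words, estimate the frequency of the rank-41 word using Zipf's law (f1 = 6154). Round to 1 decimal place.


Zipf's law: f(r) = f(1) / r
f(1) = 6154
f(41) = 6154 / 41
= 150.1 occurrences


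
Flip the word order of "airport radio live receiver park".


Original: "airport radio live receiver park"
Words (1..n): airport | radio | live | receiver | park
Reversed (n..1): park | receiver | live | radio | airport
Result = "park receiver live radio airport"


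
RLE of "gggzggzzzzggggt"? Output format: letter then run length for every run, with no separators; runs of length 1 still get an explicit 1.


String: "gggzggzzzzggggt"
Scanning for consecutive runs:
  'g' x 3
  'z' x 1
  'g' x 2
  'z' x 4
  'g' x 4
  't' x 1
RLE = "g3z1g2z4g4t1"


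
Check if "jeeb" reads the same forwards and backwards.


Word: "jeeb"
Reversed: "beej"
Forward == Backward? jeeb != beej
Palindrome = No


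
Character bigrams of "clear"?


Word: "clear" (length 5)
Number of bigrams = 5 - 2 + 1 = 4
  Position 0: "cl"
  Position 1: "le"
  Position 2: "ea"
  Position 3: "ar"
Bigrams = "cl", "le", "ea", "ar"


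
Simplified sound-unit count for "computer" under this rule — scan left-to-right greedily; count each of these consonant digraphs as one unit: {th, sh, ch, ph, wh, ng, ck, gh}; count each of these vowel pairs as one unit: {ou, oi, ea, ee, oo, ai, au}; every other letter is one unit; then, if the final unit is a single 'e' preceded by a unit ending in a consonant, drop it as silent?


Word: "computer" (8 letters)
Left-to-right scan:
  1. 'c' (letter)
  2. 'o' (letter)
  3. 'm' (letter)
  4. 'p' (letter)
  5. 'u' (letter)
  6. 't' (letter)
  7. 'e' (letter)
  8. 'r' (letter)
Units from scan: 8
Sound units = 8 units


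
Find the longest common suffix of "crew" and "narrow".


Word 1: "crew"
Word 2: "narrow"
Comparing from end:
  Pos -1: 'w' == 'w'
  Pos -2: 'e' != 'o' (stop)
LCS = "w" (length 1)


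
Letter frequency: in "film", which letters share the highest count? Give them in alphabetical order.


Word: "film"
Letter counts:
  'f': 1
  'i': 1
  'l': 1
  'm': 1
Maximum count = 1
Most frequent = 'f', 'i', 'l', 'm' (1 time each)


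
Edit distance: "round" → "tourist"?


Word 1: "round" (length 5)
Word 2: "tourist" (length 7)
One optimal edit sequence (insert/delete/substitute each cost 1):
  1. substitute 'r' -> 't'  (+1)
  2. keep 'o'
  3. keep 'u'
  4. insert 'r'  (+1)
  5. insert 'i'  (+1)
  6. substitute 'n' -> 's'  (+1)
  7. substitute 'd' -> 't'  (+1)
Total edit operations: 5
Edit distance = 5


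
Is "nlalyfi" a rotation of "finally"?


Word: "finally", Candidate: "nlalyfi"
Method: check if candidate is substring of word+word
"finallyfinally" contains "nlalyfi"? No
Is rotation = No


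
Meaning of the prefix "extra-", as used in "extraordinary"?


Prefix: extra-
As in: extraordinary -> extra- + ordinary
Meaning = beyond


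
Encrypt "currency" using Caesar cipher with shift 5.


Word: "currency"
Shift: 5
Each letter → (letter + shift) mod 26:
  'c' (2) + 5 = 7 → 'h'
  'u' (20) + 5 = 25 → 'z'
  'r' (17) + 5 = 22 → 'w'
  'r' (17) + 5 = 22 → 'w'
  'e' (4) + 5 = 9 → 'j'
  'n' (13) + 5 = 18 → 's'
  'c' (2) + 5 = 7 → 'h'
  'y' (24) + 5 = 3 → 'd'
Result = "hzwwjshd"


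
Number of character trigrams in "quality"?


Word: "quality" (length 7)
Number of 3-grams = length - 3 + 1 = 7 - 3 + 1
= 5
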